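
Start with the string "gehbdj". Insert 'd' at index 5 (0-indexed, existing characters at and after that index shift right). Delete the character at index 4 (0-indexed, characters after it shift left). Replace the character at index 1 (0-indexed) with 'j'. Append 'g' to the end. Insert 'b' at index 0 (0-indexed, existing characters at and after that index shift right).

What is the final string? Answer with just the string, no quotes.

Applying each edit step by step:
Start: "gehbdj"
Op 1 (insert 'd' at idx 5): "gehbdj" -> "gehbddj"
Op 2 (delete idx 4 = 'd'): "gehbddj" -> "gehbdj"
Op 3 (replace idx 1: 'e' -> 'j'): "gehbdj" -> "gjhbdj"
Op 4 (append 'g'): "gjhbdj" -> "gjhbdjg"
Op 5 (insert 'b' at idx 0): "gjhbdjg" -> "bgjhbdjg"

Answer: bgjhbdjg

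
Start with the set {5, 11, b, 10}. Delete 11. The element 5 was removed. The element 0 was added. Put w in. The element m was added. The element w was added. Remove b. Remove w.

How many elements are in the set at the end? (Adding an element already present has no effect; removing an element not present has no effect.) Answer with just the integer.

Tracking the set through each operation:
Start: {10, 11, 5, b}
Event 1 (remove 11): removed. Set: {10, 5, b}
Event 2 (remove 5): removed. Set: {10, b}
Event 3 (add 0): added. Set: {0, 10, b}
Event 4 (add w): added. Set: {0, 10, b, w}
Event 5 (add m): added. Set: {0, 10, b, m, w}
Event 6 (add w): already present, no change. Set: {0, 10, b, m, w}
Event 7 (remove b): removed. Set: {0, 10, m, w}
Event 8 (remove w): removed. Set: {0, 10, m}

Final set: {0, 10, m} (size 3)

Answer: 3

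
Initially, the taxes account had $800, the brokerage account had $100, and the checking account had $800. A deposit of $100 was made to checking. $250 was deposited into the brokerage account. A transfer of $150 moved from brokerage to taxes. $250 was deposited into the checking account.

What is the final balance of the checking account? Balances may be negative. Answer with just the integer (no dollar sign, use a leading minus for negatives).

Tracking account balances step by step:
Start: taxes=800, brokerage=100, checking=800
Event 1 (deposit 100 to checking): checking: 800 + 100 = 900. Balances: taxes=800, brokerage=100, checking=900
Event 2 (deposit 250 to brokerage): brokerage: 100 + 250 = 350. Balances: taxes=800, brokerage=350, checking=900
Event 3 (transfer 150 brokerage -> taxes): brokerage: 350 - 150 = 200, taxes: 800 + 150 = 950. Balances: taxes=950, brokerage=200, checking=900
Event 4 (deposit 250 to checking): checking: 900 + 250 = 1150. Balances: taxes=950, brokerage=200, checking=1150

Final balance of checking: 1150

Answer: 1150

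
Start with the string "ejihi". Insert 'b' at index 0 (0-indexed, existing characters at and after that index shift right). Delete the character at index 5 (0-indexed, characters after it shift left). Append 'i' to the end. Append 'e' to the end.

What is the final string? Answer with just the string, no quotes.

Applying each edit step by step:
Start: "ejihi"
Op 1 (insert 'b' at idx 0): "ejihi" -> "bejihi"
Op 2 (delete idx 5 = 'i'): "bejihi" -> "bejih"
Op 3 (append 'i'): "bejih" -> "bejihi"
Op 4 (append 'e'): "bejihi" -> "bejihie"

Answer: bejihie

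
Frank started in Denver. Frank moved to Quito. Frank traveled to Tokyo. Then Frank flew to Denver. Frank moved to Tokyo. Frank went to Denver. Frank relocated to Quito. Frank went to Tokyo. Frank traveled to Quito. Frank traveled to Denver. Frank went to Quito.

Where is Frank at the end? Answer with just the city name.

Tracking Frank's location:
Start: Frank is in Denver.
After move 1: Denver -> Quito. Frank is in Quito.
After move 2: Quito -> Tokyo. Frank is in Tokyo.
After move 3: Tokyo -> Denver. Frank is in Denver.
After move 4: Denver -> Tokyo. Frank is in Tokyo.
After move 5: Tokyo -> Denver. Frank is in Denver.
After move 6: Denver -> Quito. Frank is in Quito.
After move 7: Quito -> Tokyo. Frank is in Tokyo.
After move 8: Tokyo -> Quito. Frank is in Quito.
After move 9: Quito -> Denver. Frank is in Denver.
After move 10: Denver -> Quito. Frank is in Quito.

Answer: Quito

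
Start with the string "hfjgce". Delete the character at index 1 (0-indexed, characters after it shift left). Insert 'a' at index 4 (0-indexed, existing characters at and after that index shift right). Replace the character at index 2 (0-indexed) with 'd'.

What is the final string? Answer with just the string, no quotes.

Answer: hjdcae

Derivation:
Applying each edit step by step:
Start: "hfjgce"
Op 1 (delete idx 1 = 'f'): "hfjgce" -> "hjgce"
Op 2 (insert 'a' at idx 4): "hjgce" -> "hjgcae"
Op 3 (replace idx 2: 'g' -> 'd'): "hjgcae" -> "hjdcae"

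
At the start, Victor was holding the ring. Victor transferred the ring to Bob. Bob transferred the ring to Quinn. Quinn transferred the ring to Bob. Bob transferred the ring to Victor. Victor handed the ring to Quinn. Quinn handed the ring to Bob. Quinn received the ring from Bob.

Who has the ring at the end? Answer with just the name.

Answer: Quinn

Derivation:
Tracking the ring through each event:
Start: Victor has the ring.
After event 1: Bob has the ring.
After event 2: Quinn has the ring.
After event 3: Bob has the ring.
After event 4: Victor has the ring.
After event 5: Quinn has the ring.
After event 6: Bob has the ring.
After event 7: Quinn has the ring.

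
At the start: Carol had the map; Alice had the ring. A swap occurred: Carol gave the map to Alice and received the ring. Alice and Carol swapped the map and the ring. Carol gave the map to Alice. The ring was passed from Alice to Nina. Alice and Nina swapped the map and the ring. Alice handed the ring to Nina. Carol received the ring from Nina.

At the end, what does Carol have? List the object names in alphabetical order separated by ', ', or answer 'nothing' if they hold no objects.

Answer: ring

Derivation:
Tracking all object holders:
Start: map:Carol, ring:Alice
Event 1 (swap map<->ring: now map:Alice, ring:Carol). State: map:Alice, ring:Carol
Event 2 (swap map<->ring: now map:Carol, ring:Alice). State: map:Carol, ring:Alice
Event 3 (give map: Carol -> Alice). State: map:Alice, ring:Alice
Event 4 (give ring: Alice -> Nina). State: map:Alice, ring:Nina
Event 5 (swap map<->ring: now map:Nina, ring:Alice). State: map:Nina, ring:Alice
Event 6 (give ring: Alice -> Nina). State: map:Nina, ring:Nina
Event 7 (give ring: Nina -> Carol). State: map:Nina, ring:Carol

Final state: map:Nina, ring:Carol
Carol holds: ring.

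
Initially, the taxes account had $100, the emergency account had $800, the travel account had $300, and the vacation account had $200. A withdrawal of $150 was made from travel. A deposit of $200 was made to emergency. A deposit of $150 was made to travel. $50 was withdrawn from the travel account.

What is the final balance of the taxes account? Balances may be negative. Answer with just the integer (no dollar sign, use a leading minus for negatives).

Tracking account balances step by step:
Start: taxes=100, emergency=800, travel=300, vacation=200
Event 1 (withdraw 150 from travel): travel: 300 - 150 = 150. Balances: taxes=100, emergency=800, travel=150, vacation=200
Event 2 (deposit 200 to emergency): emergency: 800 + 200 = 1000. Balances: taxes=100, emergency=1000, travel=150, vacation=200
Event 3 (deposit 150 to travel): travel: 150 + 150 = 300. Balances: taxes=100, emergency=1000, travel=300, vacation=200
Event 4 (withdraw 50 from travel): travel: 300 - 50 = 250. Balances: taxes=100, emergency=1000, travel=250, vacation=200

Final balance of taxes: 100

Answer: 100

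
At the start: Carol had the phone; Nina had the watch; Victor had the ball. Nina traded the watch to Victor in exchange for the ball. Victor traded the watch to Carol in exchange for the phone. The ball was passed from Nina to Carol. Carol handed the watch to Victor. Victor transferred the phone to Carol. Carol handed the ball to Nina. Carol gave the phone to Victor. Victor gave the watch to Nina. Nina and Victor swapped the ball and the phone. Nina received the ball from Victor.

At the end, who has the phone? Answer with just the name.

Answer: Nina

Derivation:
Tracking all object holders:
Start: phone:Carol, watch:Nina, ball:Victor
Event 1 (swap watch<->ball: now watch:Victor, ball:Nina). State: phone:Carol, watch:Victor, ball:Nina
Event 2 (swap watch<->phone: now watch:Carol, phone:Victor). State: phone:Victor, watch:Carol, ball:Nina
Event 3 (give ball: Nina -> Carol). State: phone:Victor, watch:Carol, ball:Carol
Event 4 (give watch: Carol -> Victor). State: phone:Victor, watch:Victor, ball:Carol
Event 5 (give phone: Victor -> Carol). State: phone:Carol, watch:Victor, ball:Carol
Event 6 (give ball: Carol -> Nina). State: phone:Carol, watch:Victor, ball:Nina
Event 7 (give phone: Carol -> Victor). State: phone:Victor, watch:Victor, ball:Nina
Event 8 (give watch: Victor -> Nina). State: phone:Victor, watch:Nina, ball:Nina
Event 9 (swap ball<->phone: now ball:Victor, phone:Nina). State: phone:Nina, watch:Nina, ball:Victor
Event 10 (give ball: Victor -> Nina). State: phone:Nina, watch:Nina, ball:Nina

Final state: phone:Nina, watch:Nina, ball:Nina
The phone is held by Nina.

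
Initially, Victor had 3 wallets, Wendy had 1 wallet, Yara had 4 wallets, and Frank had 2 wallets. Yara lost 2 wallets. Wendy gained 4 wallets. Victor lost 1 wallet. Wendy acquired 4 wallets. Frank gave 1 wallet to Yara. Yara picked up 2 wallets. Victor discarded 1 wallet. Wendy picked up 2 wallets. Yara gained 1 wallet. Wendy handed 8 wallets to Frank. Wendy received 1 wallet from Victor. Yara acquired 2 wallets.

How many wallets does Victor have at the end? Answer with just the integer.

Tracking counts step by step:
Start: Victor=3, Wendy=1, Yara=4, Frank=2
Event 1 (Yara -2): Yara: 4 -> 2. State: Victor=3, Wendy=1, Yara=2, Frank=2
Event 2 (Wendy +4): Wendy: 1 -> 5. State: Victor=3, Wendy=5, Yara=2, Frank=2
Event 3 (Victor -1): Victor: 3 -> 2. State: Victor=2, Wendy=5, Yara=2, Frank=2
Event 4 (Wendy +4): Wendy: 5 -> 9. State: Victor=2, Wendy=9, Yara=2, Frank=2
Event 5 (Frank -> Yara, 1): Frank: 2 -> 1, Yara: 2 -> 3. State: Victor=2, Wendy=9, Yara=3, Frank=1
Event 6 (Yara +2): Yara: 3 -> 5. State: Victor=2, Wendy=9, Yara=5, Frank=1
Event 7 (Victor -1): Victor: 2 -> 1. State: Victor=1, Wendy=9, Yara=5, Frank=1
Event 8 (Wendy +2): Wendy: 9 -> 11. State: Victor=1, Wendy=11, Yara=5, Frank=1
Event 9 (Yara +1): Yara: 5 -> 6. State: Victor=1, Wendy=11, Yara=6, Frank=1
Event 10 (Wendy -> Frank, 8): Wendy: 11 -> 3, Frank: 1 -> 9. State: Victor=1, Wendy=3, Yara=6, Frank=9
Event 11 (Victor -> Wendy, 1): Victor: 1 -> 0, Wendy: 3 -> 4. State: Victor=0, Wendy=4, Yara=6, Frank=9
Event 12 (Yara +2): Yara: 6 -> 8. State: Victor=0, Wendy=4, Yara=8, Frank=9

Victor's final count: 0

Answer: 0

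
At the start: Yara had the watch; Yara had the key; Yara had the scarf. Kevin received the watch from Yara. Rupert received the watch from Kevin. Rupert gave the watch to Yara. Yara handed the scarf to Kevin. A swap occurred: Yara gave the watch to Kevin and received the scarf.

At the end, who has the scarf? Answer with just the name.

Tracking all object holders:
Start: watch:Yara, key:Yara, scarf:Yara
Event 1 (give watch: Yara -> Kevin). State: watch:Kevin, key:Yara, scarf:Yara
Event 2 (give watch: Kevin -> Rupert). State: watch:Rupert, key:Yara, scarf:Yara
Event 3 (give watch: Rupert -> Yara). State: watch:Yara, key:Yara, scarf:Yara
Event 4 (give scarf: Yara -> Kevin). State: watch:Yara, key:Yara, scarf:Kevin
Event 5 (swap watch<->scarf: now watch:Kevin, scarf:Yara). State: watch:Kevin, key:Yara, scarf:Yara

Final state: watch:Kevin, key:Yara, scarf:Yara
The scarf is held by Yara.

Answer: Yara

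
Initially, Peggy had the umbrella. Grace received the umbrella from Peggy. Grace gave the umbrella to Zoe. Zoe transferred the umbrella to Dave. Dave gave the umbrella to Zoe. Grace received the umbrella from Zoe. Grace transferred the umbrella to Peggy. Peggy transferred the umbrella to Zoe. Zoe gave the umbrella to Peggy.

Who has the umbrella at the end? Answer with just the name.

Answer: Peggy

Derivation:
Tracking the umbrella through each event:
Start: Peggy has the umbrella.
After event 1: Grace has the umbrella.
After event 2: Zoe has the umbrella.
After event 3: Dave has the umbrella.
After event 4: Zoe has the umbrella.
After event 5: Grace has the umbrella.
After event 6: Peggy has the umbrella.
After event 7: Zoe has the umbrella.
After event 8: Peggy has the umbrella.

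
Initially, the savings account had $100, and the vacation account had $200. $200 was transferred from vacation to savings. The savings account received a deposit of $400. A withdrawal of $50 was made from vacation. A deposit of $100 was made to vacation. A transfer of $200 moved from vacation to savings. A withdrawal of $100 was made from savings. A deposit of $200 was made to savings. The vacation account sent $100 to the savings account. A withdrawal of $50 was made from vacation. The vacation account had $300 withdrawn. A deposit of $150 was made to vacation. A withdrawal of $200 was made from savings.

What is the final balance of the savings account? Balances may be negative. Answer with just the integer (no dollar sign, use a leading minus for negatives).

Answer: 900

Derivation:
Tracking account balances step by step:
Start: savings=100, vacation=200
Event 1 (transfer 200 vacation -> savings): vacation: 200 - 200 = 0, savings: 100 + 200 = 300. Balances: savings=300, vacation=0
Event 2 (deposit 400 to savings): savings: 300 + 400 = 700. Balances: savings=700, vacation=0
Event 3 (withdraw 50 from vacation): vacation: 0 - 50 = -50. Balances: savings=700, vacation=-50
Event 4 (deposit 100 to vacation): vacation: -50 + 100 = 50. Balances: savings=700, vacation=50
Event 5 (transfer 200 vacation -> savings): vacation: 50 - 200 = -150, savings: 700 + 200 = 900. Balances: savings=900, vacation=-150
Event 6 (withdraw 100 from savings): savings: 900 - 100 = 800. Balances: savings=800, vacation=-150
Event 7 (deposit 200 to savings): savings: 800 + 200 = 1000. Balances: savings=1000, vacation=-150
Event 8 (transfer 100 vacation -> savings): vacation: -150 - 100 = -250, savings: 1000 + 100 = 1100. Balances: savings=1100, vacation=-250
Event 9 (withdraw 50 from vacation): vacation: -250 - 50 = -300. Balances: savings=1100, vacation=-300
Event 10 (withdraw 300 from vacation): vacation: -300 - 300 = -600. Balances: savings=1100, vacation=-600
Event 11 (deposit 150 to vacation): vacation: -600 + 150 = -450. Balances: savings=1100, vacation=-450
Event 12 (withdraw 200 from savings): savings: 1100 - 200 = 900. Balances: savings=900, vacation=-450

Final balance of savings: 900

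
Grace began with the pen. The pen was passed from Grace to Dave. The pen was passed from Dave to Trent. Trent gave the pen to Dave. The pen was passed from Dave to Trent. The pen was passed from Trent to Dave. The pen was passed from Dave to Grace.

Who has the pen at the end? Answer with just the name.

Tracking the pen through each event:
Start: Grace has the pen.
After event 1: Dave has the pen.
After event 2: Trent has the pen.
After event 3: Dave has the pen.
After event 4: Trent has the pen.
After event 5: Dave has the pen.
After event 6: Grace has the pen.

Answer: Grace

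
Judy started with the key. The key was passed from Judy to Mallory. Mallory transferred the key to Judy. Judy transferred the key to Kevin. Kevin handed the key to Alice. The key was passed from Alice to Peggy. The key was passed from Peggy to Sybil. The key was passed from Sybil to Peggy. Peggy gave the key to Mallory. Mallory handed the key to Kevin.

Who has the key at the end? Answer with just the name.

Answer: Kevin

Derivation:
Tracking the key through each event:
Start: Judy has the key.
After event 1: Mallory has the key.
After event 2: Judy has the key.
After event 3: Kevin has the key.
After event 4: Alice has the key.
After event 5: Peggy has the key.
After event 6: Sybil has the key.
After event 7: Peggy has the key.
After event 8: Mallory has the key.
After event 9: Kevin has the key.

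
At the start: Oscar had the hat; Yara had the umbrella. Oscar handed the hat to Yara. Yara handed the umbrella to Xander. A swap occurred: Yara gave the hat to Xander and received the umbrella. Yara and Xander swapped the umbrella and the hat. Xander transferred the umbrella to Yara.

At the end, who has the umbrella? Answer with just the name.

Tracking all object holders:
Start: hat:Oscar, umbrella:Yara
Event 1 (give hat: Oscar -> Yara). State: hat:Yara, umbrella:Yara
Event 2 (give umbrella: Yara -> Xander). State: hat:Yara, umbrella:Xander
Event 3 (swap hat<->umbrella: now hat:Xander, umbrella:Yara). State: hat:Xander, umbrella:Yara
Event 4 (swap umbrella<->hat: now umbrella:Xander, hat:Yara). State: hat:Yara, umbrella:Xander
Event 5 (give umbrella: Xander -> Yara). State: hat:Yara, umbrella:Yara

Final state: hat:Yara, umbrella:Yara
The umbrella is held by Yara.

Answer: Yara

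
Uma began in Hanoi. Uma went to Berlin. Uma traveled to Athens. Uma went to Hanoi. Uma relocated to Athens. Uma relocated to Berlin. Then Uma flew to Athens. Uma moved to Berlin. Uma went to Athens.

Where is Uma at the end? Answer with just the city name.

Tracking Uma's location:
Start: Uma is in Hanoi.
After move 1: Hanoi -> Berlin. Uma is in Berlin.
After move 2: Berlin -> Athens. Uma is in Athens.
After move 3: Athens -> Hanoi. Uma is in Hanoi.
After move 4: Hanoi -> Athens. Uma is in Athens.
After move 5: Athens -> Berlin. Uma is in Berlin.
After move 6: Berlin -> Athens. Uma is in Athens.
After move 7: Athens -> Berlin. Uma is in Berlin.
After move 8: Berlin -> Athens. Uma is in Athens.

Answer: Athens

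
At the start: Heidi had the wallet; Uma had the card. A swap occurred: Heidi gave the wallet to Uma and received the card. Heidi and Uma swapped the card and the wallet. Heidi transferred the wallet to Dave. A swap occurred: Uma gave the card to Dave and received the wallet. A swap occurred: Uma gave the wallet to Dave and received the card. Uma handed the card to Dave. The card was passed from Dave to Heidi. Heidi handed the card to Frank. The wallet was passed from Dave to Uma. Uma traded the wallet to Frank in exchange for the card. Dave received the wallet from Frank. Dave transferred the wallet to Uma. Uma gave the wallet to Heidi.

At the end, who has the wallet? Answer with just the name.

Tracking all object holders:
Start: wallet:Heidi, card:Uma
Event 1 (swap wallet<->card: now wallet:Uma, card:Heidi). State: wallet:Uma, card:Heidi
Event 2 (swap card<->wallet: now card:Uma, wallet:Heidi). State: wallet:Heidi, card:Uma
Event 3 (give wallet: Heidi -> Dave). State: wallet:Dave, card:Uma
Event 4 (swap card<->wallet: now card:Dave, wallet:Uma). State: wallet:Uma, card:Dave
Event 5 (swap wallet<->card: now wallet:Dave, card:Uma). State: wallet:Dave, card:Uma
Event 6 (give card: Uma -> Dave). State: wallet:Dave, card:Dave
Event 7 (give card: Dave -> Heidi). State: wallet:Dave, card:Heidi
Event 8 (give card: Heidi -> Frank). State: wallet:Dave, card:Frank
Event 9 (give wallet: Dave -> Uma). State: wallet:Uma, card:Frank
Event 10 (swap wallet<->card: now wallet:Frank, card:Uma). State: wallet:Frank, card:Uma
Event 11 (give wallet: Frank -> Dave). State: wallet:Dave, card:Uma
Event 12 (give wallet: Dave -> Uma). State: wallet:Uma, card:Uma
Event 13 (give wallet: Uma -> Heidi). State: wallet:Heidi, card:Uma

Final state: wallet:Heidi, card:Uma
The wallet is held by Heidi.

Answer: Heidi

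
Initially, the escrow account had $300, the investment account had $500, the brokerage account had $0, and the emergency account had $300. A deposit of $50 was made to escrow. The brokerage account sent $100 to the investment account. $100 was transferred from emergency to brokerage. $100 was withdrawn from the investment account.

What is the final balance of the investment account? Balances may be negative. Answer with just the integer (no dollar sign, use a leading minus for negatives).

Answer: 500

Derivation:
Tracking account balances step by step:
Start: escrow=300, investment=500, brokerage=0, emergency=300
Event 1 (deposit 50 to escrow): escrow: 300 + 50 = 350. Balances: escrow=350, investment=500, brokerage=0, emergency=300
Event 2 (transfer 100 brokerage -> investment): brokerage: 0 - 100 = -100, investment: 500 + 100 = 600. Balances: escrow=350, investment=600, brokerage=-100, emergency=300
Event 3 (transfer 100 emergency -> brokerage): emergency: 300 - 100 = 200, brokerage: -100 + 100 = 0. Balances: escrow=350, investment=600, brokerage=0, emergency=200
Event 4 (withdraw 100 from investment): investment: 600 - 100 = 500. Balances: escrow=350, investment=500, brokerage=0, emergency=200

Final balance of investment: 500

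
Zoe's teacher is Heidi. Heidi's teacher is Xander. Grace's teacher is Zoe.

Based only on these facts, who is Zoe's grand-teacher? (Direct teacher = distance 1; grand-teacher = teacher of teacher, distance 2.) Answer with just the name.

Answer: Xander

Derivation:
Reconstructing the teacher chain from the given facts:
  Xander -> Heidi -> Zoe -> Grace
(each arrow means 'teacher of the next')
Positions in the chain (0 = top):
  position of Xander: 0
  position of Heidi: 1
  position of Zoe: 2
  position of Grace: 3

Zoe is at position 2; the grand-teacher is 2 steps up the chain, i.e. position 0: Xander.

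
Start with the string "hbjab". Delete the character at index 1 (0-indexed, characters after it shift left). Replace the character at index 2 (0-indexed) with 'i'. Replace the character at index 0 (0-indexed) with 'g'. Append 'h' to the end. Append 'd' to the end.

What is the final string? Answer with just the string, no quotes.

Applying each edit step by step:
Start: "hbjab"
Op 1 (delete idx 1 = 'b'): "hbjab" -> "hjab"
Op 2 (replace idx 2: 'a' -> 'i'): "hjab" -> "hjib"
Op 3 (replace idx 0: 'h' -> 'g'): "hjib" -> "gjib"
Op 4 (append 'h'): "gjib" -> "gjibh"
Op 5 (append 'd'): "gjibh" -> "gjibhd"

Answer: gjibhd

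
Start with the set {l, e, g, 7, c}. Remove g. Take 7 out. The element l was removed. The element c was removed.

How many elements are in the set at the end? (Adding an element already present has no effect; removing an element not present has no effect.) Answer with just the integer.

Answer: 1

Derivation:
Tracking the set through each operation:
Start: {7, c, e, g, l}
Event 1 (remove g): removed. Set: {7, c, e, l}
Event 2 (remove 7): removed. Set: {c, e, l}
Event 3 (remove l): removed. Set: {c, e}
Event 4 (remove c): removed. Set: {e}

Final set: {e} (size 1)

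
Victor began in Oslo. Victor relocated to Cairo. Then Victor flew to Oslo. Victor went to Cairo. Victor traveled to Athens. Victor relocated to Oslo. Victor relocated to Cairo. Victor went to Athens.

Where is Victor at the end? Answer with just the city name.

Tracking Victor's location:
Start: Victor is in Oslo.
After move 1: Oslo -> Cairo. Victor is in Cairo.
After move 2: Cairo -> Oslo. Victor is in Oslo.
After move 3: Oslo -> Cairo. Victor is in Cairo.
After move 4: Cairo -> Athens. Victor is in Athens.
After move 5: Athens -> Oslo. Victor is in Oslo.
After move 6: Oslo -> Cairo. Victor is in Cairo.
After move 7: Cairo -> Athens. Victor is in Athens.

Answer: Athens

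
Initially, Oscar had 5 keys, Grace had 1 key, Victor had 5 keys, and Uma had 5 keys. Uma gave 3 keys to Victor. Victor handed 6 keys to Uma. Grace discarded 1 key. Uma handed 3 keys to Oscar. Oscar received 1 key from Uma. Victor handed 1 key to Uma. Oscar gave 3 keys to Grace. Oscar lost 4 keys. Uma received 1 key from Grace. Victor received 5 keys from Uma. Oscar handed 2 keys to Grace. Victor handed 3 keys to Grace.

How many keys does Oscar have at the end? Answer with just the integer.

Tracking counts step by step:
Start: Oscar=5, Grace=1, Victor=5, Uma=5
Event 1 (Uma -> Victor, 3): Uma: 5 -> 2, Victor: 5 -> 8. State: Oscar=5, Grace=1, Victor=8, Uma=2
Event 2 (Victor -> Uma, 6): Victor: 8 -> 2, Uma: 2 -> 8. State: Oscar=5, Grace=1, Victor=2, Uma=8
Event 3 (Grace -1): Grace: 1 -> 0. State: Oscar=5, Grace=0, Victor=2, Uma=8
Event 4 (Uma -> Oscar, 3): Uma: 8 -> 5, Oscar: 5 -> 8. State: Oscar=8, Grace=0, Victor=2, Uma=5
Event 5 (Uma -> Oscar, 1): Uma: 5 -> 4, Oscar: 8 -> 9. State: Oscar=9, Grace=0, Victor=2, Uma=4
Event 6 (Victor -> Uma, 1): Victor: 2 -> 1, Uma: 4 -> 5. State: Oscar=9, Grace=0, Victor=1, Uma=5
Event 7 (Oscar -> Grace, 3): Oscar: 9 -> 6, Grace: 0 -> 3. State: Oscar=6, Grace=3, Victor=1, Uma=5
Event 8 (Oscar -4): Oscar: 6 -> 2. State: Oscar=2, Grace=3, Victor=1, Uma=5
Event 9 (Grace -> Uma, 1): Grace: 3 -> 2, Uma: 5 -> 6. State: Oscar=2, Grace=2, Victor=1, Uma=6
Event 10 (Uma -> Victor, 5): Uma: 6 -> 1, Victor: 1 -> 6. State: Oscar=2, Grace=2, Victor=6, Uma=1
Event 11 (Oscar -> Grace, 2): Oscar: 2 -> 0, Grace: 2 -> 4. State: Oscar=0, Grace=4, Victor=6, Uma=1
Event 12 (Victor -> Grace, 3): Victor: 6 -> 3, Grace: 4 -> 7. State: Oscar=0, Grace=7, Victor=3, Uma=1

Oscar's final count: 0

Answer: 0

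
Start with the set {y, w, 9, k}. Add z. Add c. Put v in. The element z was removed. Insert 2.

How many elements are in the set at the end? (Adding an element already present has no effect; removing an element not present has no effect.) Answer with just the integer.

Tracking the set through each operation:
Start: {9, k, w, y}
Event 1 (add z): added. Set: {9, k, w, y, z}
Event 2 (add c): added. Set: {9, c, k, w, y, z}
Event 3 (add v): added. Set: {9, c, k, v, w, y, z}
Event 4 (remove z): removed. Set: {9, c, k, v, w, y}
Event 5 (add 2): added. Set: {2, 9, c, k, v, w, y}

Final set: {2, 9, c, k, v, w, y} (size 7)

Answer: 7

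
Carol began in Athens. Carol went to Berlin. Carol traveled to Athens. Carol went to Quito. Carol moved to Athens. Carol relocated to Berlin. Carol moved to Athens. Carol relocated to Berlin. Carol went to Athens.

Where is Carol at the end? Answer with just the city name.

Tracking Carol's location:
Start: Carol is in Athens.
After move 1: Athens -> Berlin. Carol is in Berlin.
After move 2: Berlin -> Athens. Carol is in Athens.
After move 3: Athens -> Quito. Carol is in Quito.
After move 4: Quito -> Athens. Carol is in Athens.
After move 5: Athens -> Berlin. Carol is in Berlin.
After move 6: Berlin -> Athens. Carol is in Athens.
After move 7: Athens -> Berlin. Carol is in Berlin.
After move 8: Berlin -> Athens. Carol is in Athens.

Answer: Athens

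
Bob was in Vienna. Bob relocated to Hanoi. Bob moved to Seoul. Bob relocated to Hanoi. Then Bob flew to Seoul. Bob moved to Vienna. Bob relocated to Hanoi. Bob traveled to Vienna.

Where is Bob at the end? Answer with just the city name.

Tracking Bob's location:
Start: Bob is in Vienna.
After move 1: Vienna -> Hanoi. Bob is in Hanoi.
After move 2: Hanoi -> Seoul. Bob is in Seoul.
After move 3: Seoul -> Hanoi. Bob is in Hanoi.
After move 4: Hanoi -> Seoul. Bob is in Seoul.
After move 5: Seoul -> Vienna. Bob is in Vienna.
After move 6: Vienna -> Hanoi. Bob is in Hanoi.
After move 7: Hanoi -> Vienna. Bob is in Vienna.

Answer: Vienna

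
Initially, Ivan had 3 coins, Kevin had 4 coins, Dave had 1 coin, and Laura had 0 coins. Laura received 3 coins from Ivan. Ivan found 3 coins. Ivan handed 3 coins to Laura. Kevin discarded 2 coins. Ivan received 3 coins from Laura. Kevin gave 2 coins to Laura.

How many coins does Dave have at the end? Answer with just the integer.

Tracking counts step by step:
Start: Ivan=3, Kevin=4, Dave=1, Laura=0
Event 1 (Ivan -> Laura, 3): Ivan: 3 -> 0, Laura: 0 -> 3. State: Ivan=0, Kevin=4, Dave=1, Laura=3
Event 2 (Ivan +3): Ivan: 0 -> 3. State: Ivan=3, Kevin=4, Dave=1, Laura=3
Event 3 (Ivan -> Laura, 3): Ivan: 3 -> 0, Laura: 3 -> 6. State: Ivan=0, Kevin=4, Dave=1, Laura=6
Event 4 (Kevin -2): Kevin: 4 -> 2. State: Ivan=0, Kevin=2, Dave=1, Laura=6
Event 5 (Laura -> Ivan, 3): Laura: 6 -> 3, Ivan: 0 -> 3. State: Ivan=3, Kevin=2, Dave=1, Laura=3
Event 6 (Kevin -> Laura, 2): Kevin: 2 -> 0, Laura: 3 -> 5. State: Ivan=3, Kevin=0, Dave=1, Laura=5

Dave's final count: 1

Answer: 1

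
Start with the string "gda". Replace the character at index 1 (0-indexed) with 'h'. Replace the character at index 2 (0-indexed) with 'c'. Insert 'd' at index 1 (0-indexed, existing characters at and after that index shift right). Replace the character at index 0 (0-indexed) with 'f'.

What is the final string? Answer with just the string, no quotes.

Applying each edit step by step:
Start: "gda"
Op 1 (replace idx 1: 'd' -> 'h'): "gda" -> "gha"
Op 2 (replace idx 2: 'a' -> 'c'): "gha" -> "ghc"
Op 3 (insert 'd' at idx 1): "ghc" -> "gdhc"
Op 4 (replace idx 0: 'g' -> 'f'): "gdhc" -> "fdhc"

Answer: fdhc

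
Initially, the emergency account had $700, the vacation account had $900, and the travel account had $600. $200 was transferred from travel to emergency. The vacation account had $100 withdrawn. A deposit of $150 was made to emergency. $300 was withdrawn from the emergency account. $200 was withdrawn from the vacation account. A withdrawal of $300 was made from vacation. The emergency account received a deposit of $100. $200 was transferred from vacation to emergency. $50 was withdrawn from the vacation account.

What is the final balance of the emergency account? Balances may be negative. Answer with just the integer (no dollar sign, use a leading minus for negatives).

Tracking account balances step by step:
Start: emergency=700, vacation=900, travel=600
Event 1 (transfer 200 travel -> emergency): travel: 600 - 200 = 400, emergency: 700 + 200 = 900. Balances: emergency=900, vacation=900, travel=400
Event 2 (withdraw 100 from vacation): vacation: 900 - 100 = 800. Balances: emergency=900, vacation=800, travel=400
Event 3 (deposit 150 to emergency): emergency: 900 + 150 = 1050. Balances: emergency=1050, vacation=800, travel=400
Event 4 (withdraw 300 from emergency): emergency: 1050 - 300 = 750. Balances: emergency=750, vacation=800, travel=400
Event 5 (withdraw 200 from vacation): vacation: 800 - 200 = 600. Balances: emergency=750, vacation=600, travel=400
Event 6 (withdraw 300 from vacation): vacation: 600 - 300 = 300. Balances: emergency=750, vacation=300, travel=400
Event 7 (deposit 100 to emergency): emergency: 750 + 100 = 850. Balances: emergency=850, vacation=300, travel=400
Event 8 (transfer 200 vacation -> emergency): vacation: 300 - 200 = 100, emergency: 850 + 200 = 1050. Balances: emergency=1050, vacation=100, travel=400
Event 9 (withdraw 50 from vacation): vacation: 100 - 50 = 50. Balances: emergency=1050, vacation=50, travel=400

Final balance of emergency: 1050

Answer: 1050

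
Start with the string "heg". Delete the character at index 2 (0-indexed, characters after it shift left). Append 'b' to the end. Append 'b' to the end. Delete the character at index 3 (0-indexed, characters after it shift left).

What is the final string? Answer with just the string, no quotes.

Applying each edit step by step:
Start: "heg"
Op 1 (delete idx 2 = 'g'): "heg" -> "he"
Op 2 (append 'b'): "he" -> "heb"
Op 3 (append 'b'): "heb" -> "hebb"
Op 4 (delete idx 3 = 'b'): "hebb" -> "heb"

Answer: heb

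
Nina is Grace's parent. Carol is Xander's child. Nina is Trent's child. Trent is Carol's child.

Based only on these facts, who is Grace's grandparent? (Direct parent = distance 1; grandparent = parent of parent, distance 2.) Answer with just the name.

Reconstructing the parent chain from the given facts:
  Xander -> Carol -> Trent -> Nina -> Grace
(each arrow means 'parent of the next')
Positions in the chain (0 = top):
  position of Xander: 0
  position of Carol: 1
  position of Trent: 2
  position of Nina: 3
  position of Grace: 4

Grace is at position 4; the grandparent is 2 steps up the chain, i.e. position 2: Trent.

Answer: Trent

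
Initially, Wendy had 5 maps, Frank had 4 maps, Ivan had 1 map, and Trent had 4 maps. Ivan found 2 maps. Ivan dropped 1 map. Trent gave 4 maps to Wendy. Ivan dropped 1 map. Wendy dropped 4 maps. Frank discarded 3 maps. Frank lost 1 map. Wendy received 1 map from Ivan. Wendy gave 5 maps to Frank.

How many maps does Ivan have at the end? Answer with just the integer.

Answer: 0

Derivation:
Tracking counts step by step:
Start: Wendy=5, Frank=4, Ivan=1, Trent=4
Event 1 (Ivan +2): Ivan: 1 -> 3. State: Wendy=5, Frank=4, Ivan=3, Trent=4
Event 2 (Ivan -1): Ivan: 3 -> 2. State: Wendy=5, Frank=4, Ivan=2, Trent=4
Event 3 (Trent -> Wendy, 4): Trent: 4 -> 0, Wendy: 5 -> 9. State: Wendy=9, Frank=4, Ivan=2, Trent=0
Event 4 (Ivan -1): Ivan: 2 -> 1. State: Wendy=9, Frank=4, Ivan=1, Trent=0
Event 5 (Wendy -4): Wendy: 9 -> 5. State: Wendy=5, Frank=4, Ivan=1, Trent=0
Event 6 (Frank -3): Frank: 4 -> 1. State: Wendy=5, Frank=1, Ivan=1, Trent=0
Event 7 (Frank -1): Frank: 1 -> 0. State: Wendy=5, Frank=0, Ivan=1, Trent=0
Event 8 (Ivan -> Wendy, 1): Ivan: 1 -> 0, Wendy: 5 -> 6. State: Wendy=6, Frank=0, Ivan=0, Trent=0
Event 9 (Wendy -> Frank, 5): Wendy: 6 -> 1, Frank: 0 -> 5. State: Wendy=1, Frank=5, Ivan=0, Trent=0

Ivan's final count: 0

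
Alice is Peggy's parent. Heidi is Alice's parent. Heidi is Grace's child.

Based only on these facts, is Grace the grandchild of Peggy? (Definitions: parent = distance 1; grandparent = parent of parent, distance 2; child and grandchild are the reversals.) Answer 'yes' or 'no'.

Answer: no

Derivation:
Reconstructing the parent chain from the given facts:
  Grace -> Heidi -> Alice -> Peggy
(each arrow means 'parent of the next')
Positions in the chain (0 = top):
  position of Grace: 0
  position of Heidi: 1
  position of Alice: 2
  position of Peggy: 3

Grace is at position 0, Peggy is at position 3; signed distance (j - i) = 3.
'grandchild' requires j - i = -2. Actual distance is 3, so the relation does NOT hold.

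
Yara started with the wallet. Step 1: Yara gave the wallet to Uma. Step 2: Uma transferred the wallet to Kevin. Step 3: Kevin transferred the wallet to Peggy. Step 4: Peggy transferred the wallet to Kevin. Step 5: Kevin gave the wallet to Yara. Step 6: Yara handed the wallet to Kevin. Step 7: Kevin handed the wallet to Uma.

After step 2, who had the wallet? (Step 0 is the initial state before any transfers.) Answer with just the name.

Tracking the wallet holder through step 2:
After step 0 (start): Yara
After step 1: Uma
After step 2: Kevin

At step 2, the holder is Kevin.

Answer: Kevin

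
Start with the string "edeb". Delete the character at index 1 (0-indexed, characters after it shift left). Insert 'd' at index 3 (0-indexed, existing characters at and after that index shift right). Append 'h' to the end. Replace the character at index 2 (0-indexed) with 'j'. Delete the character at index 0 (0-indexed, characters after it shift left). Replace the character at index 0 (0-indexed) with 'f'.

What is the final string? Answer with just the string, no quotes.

Answer: fjdh

Derivation:
Applying each edit step by step:
Start: "edeb"
Op 1 (delete idx 1 = 'd'): "edeb" -> "eeb"
Op 2 (insert 'd' at idx 3): "eeb" -> "eebd"
Op 3 (append 'h'): "eebd" -> "eebdh"
Op 4 (replace idx 2: 'b' -> 'j'): "eebdh" -> "eejdh"
Op 5 (delete idx 0 = 'e'): "eejdh" -> "ejdh"
Op 6 (replace idx 0: 'e' -> 'f'): "ejdh" -> "fjdh"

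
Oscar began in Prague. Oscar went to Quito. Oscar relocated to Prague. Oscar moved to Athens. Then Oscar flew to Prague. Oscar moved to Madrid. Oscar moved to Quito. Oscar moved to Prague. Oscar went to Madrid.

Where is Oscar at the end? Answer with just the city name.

Answer: Madrid

Derivation:
Tracking Oscar's location:
Start: Oscar is in Prague.
After move 1: Prague -> Quito. Oscar is in Quito.
After move 2: Quito -> Prague. Oscar is in Prague.
After move 3: Prague -> Athens. Oscar is in Athens.
After move 4: Athens -> Prague. Oscar is in Prague.
After move 5: Prague -> Madrid. Oscar is in Madrid.
After move 6: Madrid -> Quito. Oscar is in Quito.
After move 7: Quito -> Prague. Oscar is in Prague.
After move 8: Prague -> Madrid. Oscar is in Madrid.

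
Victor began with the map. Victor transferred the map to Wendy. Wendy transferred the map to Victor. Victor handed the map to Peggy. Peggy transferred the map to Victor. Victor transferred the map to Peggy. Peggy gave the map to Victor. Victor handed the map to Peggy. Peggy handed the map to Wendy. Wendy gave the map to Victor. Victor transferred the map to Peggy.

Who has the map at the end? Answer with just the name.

Tracking the map through each event:
Start: Victor has the map.
After event 1: Wendy has the map.
After event 2: Victor has the map.
After event 3: Peggy has the map.
After event 4: Victor has the map.
After event 5: Peggy has the map.
After event 6: Victor has the map.
After event 7: Peggy has the map.
After event 8: Wendy has the map.
After event 9: Victor has the map.
After event 10: Peggy has the map.

Answer: Peggy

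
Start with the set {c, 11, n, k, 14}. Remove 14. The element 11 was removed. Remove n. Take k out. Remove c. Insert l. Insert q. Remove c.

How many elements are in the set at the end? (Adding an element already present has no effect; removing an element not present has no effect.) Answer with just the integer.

Answer: 2

Derivation:
Tracking the set through each operation:
Start: {11, 14, c, k, n}
Event 1 (remove 14): removed. Set: {11, c, k, n}
Event 2 (remove 11): removed. Set: {c, k, n}
Event 3 (remove n): removed. Set: {c, k}
Event 4 (remove k): removed. Set: {c}
Event 5 (remove c): removed. Set: {}
Event 6 (add l): added. Set: {l}
Event 7 (add q): added. Set: {l, q}
Event 8 (remove c): not present, no change. Set: {l, q}

Final set: {l, q} (size 2)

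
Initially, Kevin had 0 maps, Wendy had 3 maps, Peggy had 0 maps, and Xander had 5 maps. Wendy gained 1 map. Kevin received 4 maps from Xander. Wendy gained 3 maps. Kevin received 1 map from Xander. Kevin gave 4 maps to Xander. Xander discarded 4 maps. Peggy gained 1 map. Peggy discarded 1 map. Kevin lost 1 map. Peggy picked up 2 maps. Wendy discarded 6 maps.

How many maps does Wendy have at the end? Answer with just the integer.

Answer: 1

Derivation:
Tracking counts step by step:
Start: Kevin=0, Wendy=3, Peggy=0, Xander=5
Event 1 (Wendy +1): Wendy: 3 -> 4. State: Kevin=0, Wendy=4, Peggy=0, Xander=5
Event 2 (Xander -> Kevin, 4): Xander: 5 -> 1, Kevin: 0 -> 4. State: Kevin=4, Wendy=4, Peggy=0, Xander=1
Event 3 (Wendy +3): Wendy: 4 -> 7. State: Kevin=4, Wendy=7, Peggy=0, Xander=1
Event 4 (Xander -> Kevin, 1): Xander: 1 -> 0, Kevin: 4 -> 5. State: Kevin=5, Wendy=7, Peggy=0, Xander=0
Event 5 (Kevin -> Xander, 4): Kevin: 5 -> 1, Xander: 0 -> 4. State: Kevin=1, Wendy=7, Peggy=0, Xander=4
Event 6 (Xander -4): Xander: 4 -> 0. State: Kevin=1, Wendy=7, Peggy=0, Xander=0
Event 7 (Peggy +1): Peggy: 0 -> 1. State: Kevin=1, Wendy=7, Peggy=1, Xander=0
Event 8 (Peggy -1): Peggy: 1 -> 0. State: Kevin=1, Wendy=7, Peggy=0, Xander=0
Event 9 (Kevin -1): Kevin: 1 -> 0. State: Kevin=0, Wendy=7, Peggy=0, Xander=0
Event 10 (Peggy +2): Peggy: 0 -> 2. State: Kevin=0, Wendy=7, Peggy=2, Xander=0
Event 11 (Wendy -6): Wendy: 7 -> 1. State: Kevin=0, Wendy=1, Peggy=2, Xander=0

Wendy's final count: 1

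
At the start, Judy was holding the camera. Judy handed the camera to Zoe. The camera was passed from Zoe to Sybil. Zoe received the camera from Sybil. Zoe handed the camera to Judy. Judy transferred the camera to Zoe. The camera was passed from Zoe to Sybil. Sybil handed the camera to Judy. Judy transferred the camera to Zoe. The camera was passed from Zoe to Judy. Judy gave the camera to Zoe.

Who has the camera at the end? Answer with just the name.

Tracking the camera through each event:
Start: Judy has the camera.
After event 1: Zoe has the camera.
After event 2: Sybil has the camera.
After event 3: Zoe has the camera.
After event 4: Judy has the camera.
After event 5: Zoe has the camera.
After event 6: Sybil has the camera.
After event 7: Judy has the camera.
After event 8: Zoe has the camera.
After event 9: Judy has the camera.
After event 10: Zoe has the camera.

Answer: Zoe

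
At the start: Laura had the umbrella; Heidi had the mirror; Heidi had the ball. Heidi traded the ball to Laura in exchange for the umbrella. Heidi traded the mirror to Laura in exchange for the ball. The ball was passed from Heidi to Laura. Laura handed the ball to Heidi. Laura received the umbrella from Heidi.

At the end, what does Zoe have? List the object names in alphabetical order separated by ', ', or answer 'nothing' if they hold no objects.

Answer: nothing

Derivation:
Tracking all object holders:
Start: umbrella:Laura, mirror:Heidi, ball:Heidi
Event 1 (swap ball<->umbrella: now ball:Laura, umbrella:Heidi). State: umbrella:Heidi, mirror:Heidi, ball:Laura
Event 2 (swap mirror<->ball: now mirror:Laura, ball:Heidi). State: umbrella:Heidi, mirror:Laura, ball:Heidi
Event 3 (give ball: Heidi -> Laura). State: umbrella:Heidi, mirror:Laura, ball:Laura
Event 4 (give ball: Laura -> Heidi). State: umbrella:Heidi, mirror:Laura, ball:Heidi
Event 5 (give umbrella: Heidi -> Laura). State: umbrella:Laura, mirror:Laura, ball:Heidi

Final state: umbrella:Laura, mirror:Laura, ball:Heidi
Zoe holds: (nothing).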